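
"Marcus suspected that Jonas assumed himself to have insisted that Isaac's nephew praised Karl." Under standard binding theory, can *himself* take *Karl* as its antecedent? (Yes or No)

No

*himself* is a reflexive; Principle A requires it to be bound within its binding domain — the clause headed by 'assumed'.
— Karl: object of the clause headed by 'praised'; does not c-command the reflexive — cannot bind it (Principle A).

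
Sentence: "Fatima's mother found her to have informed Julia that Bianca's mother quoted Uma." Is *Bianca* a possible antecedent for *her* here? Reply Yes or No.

No

*her* is a pronoun; Principle B requires it to be free in its binding domain — the matrix clause.
— Bianca: possessor inside the subject DP of the clause headed by 'quoted'; is c-commanded by the pronoun; coreference would bind this R-expression — blocked (Principle C).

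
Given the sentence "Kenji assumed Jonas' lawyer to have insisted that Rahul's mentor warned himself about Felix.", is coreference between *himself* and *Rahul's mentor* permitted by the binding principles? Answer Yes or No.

Yes

*himself* is a reflexive; Principle A requires it to be bound within its binding domain — the clause headed by 'warned'.
— Rahul's mentor: subject of the clause headed by 'warned'; c-commands the reflexive within its binding domain — allowed (Principle A).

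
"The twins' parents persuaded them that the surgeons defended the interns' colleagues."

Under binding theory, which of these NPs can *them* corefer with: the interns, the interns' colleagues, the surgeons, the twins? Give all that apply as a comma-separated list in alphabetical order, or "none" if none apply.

the twins

*them* is a pronoun; Principle B requires it to be free in its binding domain — the matrix clause.
— the interns: possessor inside the object DP of the clause headed by 'defended'; is c-commanded by the pronoun; coreference would bind this R-expression — blocked (Principle C).
— the interns' colleagues: object of the clause headed by 'defended'; is c-commanded by the pronoun; coreference would bind this R-expression — blocked (Principle C).
— the surgeons: subject of the clause headed by 'defended'; is c-commanded by the pronoun; coreference would bind this R-expression — blocked (Principle C).
— the twins: possessor inside the subject DP of the matrix clause; does not c-command the pronoun — Principle B does not apply; allowed.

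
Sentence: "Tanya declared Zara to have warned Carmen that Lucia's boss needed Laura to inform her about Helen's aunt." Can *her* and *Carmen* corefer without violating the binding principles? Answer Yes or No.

Yes

*Carmen* is an R-expression; Principle C requires it to be free (not bound by any c-commanding expression).
— her: object of the clause headed by 'inform'; the pronoun does not c-command the R-expression — coreference allowed.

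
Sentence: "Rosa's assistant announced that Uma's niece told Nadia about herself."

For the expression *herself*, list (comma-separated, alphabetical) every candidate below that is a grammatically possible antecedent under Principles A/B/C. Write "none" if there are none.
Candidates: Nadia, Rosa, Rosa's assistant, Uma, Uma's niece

Nadia, Uma's niece

*herself* is a reflexive; Principle A requires it to be bound within its binding domain — the clause headed by 'told'.
— Nadia: object of the clause headed by 'told'; c-commands the reflexive within its binding domain — allowed (Principle A).
— Rosa: possessor inside the subject DP of the matrix clause; does not c-command the reflexive — cannot bind it (Principle A).
— Rosa's assistant: subject of the matrix clause; c-commands the reflexive but lies outside its binding domain — cannot bind it (Principle A).
— Uma: possessor inside the subject DP of the clause headed by 'told'; does not c-command the reflexive — cannot bind it (Principle A).
— Uma's niece: subject of the clause headed by 'told'; c-commands the reflexive within its binding domain — allowed (Principle A).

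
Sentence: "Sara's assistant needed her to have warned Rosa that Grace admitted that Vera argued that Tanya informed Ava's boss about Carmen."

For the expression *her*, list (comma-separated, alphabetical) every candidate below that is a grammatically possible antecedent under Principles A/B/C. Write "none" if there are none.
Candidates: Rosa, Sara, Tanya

Sara

*her* is a pronoun; Principle B requires it to be free in its binding domain — the matrix clause.
— Rosa: object of the clause headed by 'warned'; is c-commanded by the pronoun; coreference would bind this R-expression — blocked (Principle C).
— Sara: possessor inside the subject DP of the matrix clause; does not c-command the pronoun — Principle B does not apply; allowed.
— Tanya: subject of the clause headed by 'informed'; is c-commanded by the pronoun; coreference would bind this R-expression — blocked (Principle C).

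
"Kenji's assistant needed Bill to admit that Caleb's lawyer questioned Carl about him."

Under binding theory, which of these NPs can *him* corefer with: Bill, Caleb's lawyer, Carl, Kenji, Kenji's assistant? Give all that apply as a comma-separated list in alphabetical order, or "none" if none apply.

Bill, Kenji, Kenji's assistant

*him* is a pronoun; Principle B requires it to be free in its binding domain — the clause headed by 'questioned'.
— Bill: subject of the clause headed by 'admit'; c-commands the pronoun but lies outside its binding domain — allowed.
— Caleb's lawyer: subject of the clause headed by 'questioned'; c-commands the pronoun within its binding domain — blocked (Principle B).
— Carl: object of the clause headed by 'questioned'; c-commands the pronoun within its binding domain — blocked (Principle B).
— Kenji: possessor inside the subject DP of the matrix clause; does not c-command the pronoun — Principle B does not apply; allowed.
— Kenji's assistant: subject of the matrix clause; c-commands the pronoun but lies outside its binding domain — allowed.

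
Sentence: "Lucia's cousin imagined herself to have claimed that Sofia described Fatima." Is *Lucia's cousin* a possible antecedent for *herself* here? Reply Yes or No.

Yes

*herself* is a reflexive; Principle A requires it to be bound within its binding domain — the matrix clause.
— Lucia's cousin: subject of the matrix clause; c-commands the reflexive within its binding domain — allowed (Principle A).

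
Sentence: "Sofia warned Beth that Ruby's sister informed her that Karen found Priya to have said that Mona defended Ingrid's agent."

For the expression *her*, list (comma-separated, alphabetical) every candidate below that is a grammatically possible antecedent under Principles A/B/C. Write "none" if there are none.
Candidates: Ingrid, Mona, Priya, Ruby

*her* is a pronoun; Principle B requires it to be free in its binding domain — the clause headed by 'informed'.
— Ingrid: possessor inside the object DP of the clause headed by 'defended'; is c-commanded by the pronoun; coreference would bind this R-expression — blocked (Principle C).
— Mona: subject of the clause headed by 'defended'; is c-commanded by the pronoun; coreference would bind this R-expression — blocked (Principle C).
— Priya: subject of the clause headed by 'said'; is c-commanded by the pronoun; coreference would bind this R-expression — blocked (Principle C).
— Ruby: possessor inside the subject DP of the clause headed by 'informed'; does not c-command the pronoun — Principle B does not apply; allowed.

Ruby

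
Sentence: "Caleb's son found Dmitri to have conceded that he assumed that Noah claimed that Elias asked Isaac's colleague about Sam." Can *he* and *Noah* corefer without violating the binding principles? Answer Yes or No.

No

*Noah* is an R-expression; Principle C requires it to be free (not bound by any c-commanding expression).
— he: subject of the clause headed by 'assumed'; the pronoun c-commands the R-expression — coreference blocked (Principle C).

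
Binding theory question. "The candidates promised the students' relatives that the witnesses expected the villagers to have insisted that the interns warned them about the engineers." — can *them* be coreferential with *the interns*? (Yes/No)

No

*them* is a pronoun; Principle B requires it to be free in its binding domain — the clause headed by 'warned'.
— the interns: subject of the clause headed by 'warned'; c-commands the pronoun within its binding domain — blocked (Principle B).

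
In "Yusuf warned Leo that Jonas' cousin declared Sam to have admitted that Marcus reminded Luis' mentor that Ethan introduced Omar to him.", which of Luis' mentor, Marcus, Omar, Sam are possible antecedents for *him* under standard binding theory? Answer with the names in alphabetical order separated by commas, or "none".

*him* is a pronoun; Principle B requires it to be free in its binding domain — the clause headed by 'introduced'.
— Luis' mentor: object of the clause headed by 'reminded'; c-commands the pronoun but lies outside its binding domain — allowed.
— Marcus: subject of the clause headed by 'reminded'; c-commands the pronoun but lies outside its binding domain — allowed.
— Omar: object of the clause headed by 'introduced'; c-commands the pronoun within its binding domain — blocked (Principle B).
— Sam: subject of the clause headed by 'admitted'; c-commands the pronoun but lies outside its binding domain — allowed.

Luis' mentor, Marcus, Sam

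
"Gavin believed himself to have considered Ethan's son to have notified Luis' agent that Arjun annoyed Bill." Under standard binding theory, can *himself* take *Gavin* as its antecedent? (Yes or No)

*himself* is a reflexive; Principle A requires it to be bound within its binding domain — the matrix clause.
— Gavin: subject of the matrix clause; c-commands the reflexive within its binding domain — allowed (Principle A).

Yes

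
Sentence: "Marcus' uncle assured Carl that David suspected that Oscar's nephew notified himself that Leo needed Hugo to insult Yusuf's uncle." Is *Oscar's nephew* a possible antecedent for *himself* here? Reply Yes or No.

Yes

*himself* is a reflexive; Principle A requires it to be bound within its binding domain — the clause headed by 'notified'.
— Oscar's nephew: subject of the clause headed by 'notified'; c-commands the reflexive within its binding domain — allowed (Principle A).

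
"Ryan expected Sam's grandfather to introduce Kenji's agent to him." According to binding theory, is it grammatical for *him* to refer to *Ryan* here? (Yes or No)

Yes

*Ryan* is an R-expression; Principle C requires it to be free (not bound by any c-commanding expression).
— him: second object of the clause headed by 'introduce'; the pronoun does not c-command the R-expression — coreference allowed.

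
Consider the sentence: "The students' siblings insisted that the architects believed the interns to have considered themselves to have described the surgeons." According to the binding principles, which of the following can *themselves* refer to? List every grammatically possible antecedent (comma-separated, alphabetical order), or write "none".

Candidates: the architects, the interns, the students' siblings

*themselves* is a reflexive; Principle A requires it to be bound within its binding domain — the clause headed by 'considered'.
— the architects: subject of the clause headed by 'believed'; c-commands the reflexive but lies outside its binding domain — cannot bind it (Principle A).
— the interns: subject of the clause headed by 'considered'; c-commands the reflexive within its binding domain — allowed (Principle A).
— the students' siblings: subject of the matrix clause; c-commands the reflexive but lies outside its binding domain — cannot bind it (Principle A).

the interns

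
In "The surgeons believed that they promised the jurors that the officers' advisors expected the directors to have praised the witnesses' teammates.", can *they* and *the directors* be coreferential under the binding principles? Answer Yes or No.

No

*the directors* is an R-expression; Principle C requires it to be free (not bound by any c-commanding expression).
— they: subject of the clause headed by 'promised'; the pronoun c-commands the R-expression — coreference blocked (Principle C).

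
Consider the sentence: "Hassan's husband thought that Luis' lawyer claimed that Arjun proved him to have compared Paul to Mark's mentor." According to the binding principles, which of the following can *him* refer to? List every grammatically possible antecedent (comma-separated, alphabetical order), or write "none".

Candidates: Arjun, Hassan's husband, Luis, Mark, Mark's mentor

*him* is a pronoun; Principle B requires it to be free in its binding domain — the clause headed by 'proved'.
— Arjun: subject of the clause headed by 'proved'; c-commands the pronoun within its binding domain — blocked (Principle B).
— Hassan's husband: subject of the matrix clause; c-commands the pronoun but lies outside its binding domain — allowed.
— Luis: possessor inside the subject DP of the clause headed by 'claimed'; does not c-command the pronoun — Principle B does not apply; allowed.
— Mark: possessor inside the second object DP of the clause headed by 'compared'; is c-commanded by the pronoun; coreference would bind this R-expression — blocked (Principle C).
— Mark's mentor: second object of the clause headed by 'compared'; is c-commanded by the pronoun; coreference would bind this R-expression — blocked (Principle C).

Hassan's husband, Luis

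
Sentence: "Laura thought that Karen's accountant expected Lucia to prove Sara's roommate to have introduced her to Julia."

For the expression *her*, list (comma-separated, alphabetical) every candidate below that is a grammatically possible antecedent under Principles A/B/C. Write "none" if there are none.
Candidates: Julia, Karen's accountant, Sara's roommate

Karen's accountant

*her* is a pronoun; Principle B requires it to be free in its binding domain — the clause headed by 'introduced'.
— Julia: second object of the clause headed by 'introduced'; is c-commanded by the pronoun; coreference would bind this R-expression — blocked (Principle C).
— Karen's accountant: subject of the clause headed by 'expected'; c-commands the pronoun but lies outside its binding domain — allowed.
— Sara's roommate: subject of the clause headed by 'introduced'; c-commands the pronoun within its binding domain — blocked (Principle B).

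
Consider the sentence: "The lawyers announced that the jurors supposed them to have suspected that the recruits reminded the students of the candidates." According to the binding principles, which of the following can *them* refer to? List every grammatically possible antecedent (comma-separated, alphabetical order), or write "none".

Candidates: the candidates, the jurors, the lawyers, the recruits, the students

the lawyers

*them* is a pronoun; Principle B requires it to be free in its binding domain — the clause headed by 'supposed'.
— the candidates: second object of the clause headed by 'reminded'; is c-commanded by the pronoun; coreference would bind this R-expression — blocked (Principle C).
— the jurors: subject of the clause headed by 'supposed'; c-commands the pronoun within its binding domain — blocked (Principle B).
— the lawyers: subject of the matrix clause; c-commands the pronoun but lies outside its binding domain — allowed.
— the recruits: subject of the clause headed by 'reminded'; is c-commanded by the pronoun; coreference would bind this R-expression — blocked (Principle C).
— the students: object of the clause headed by 'reminded'; is c-commanded by the pronoun; coreference would bind this R-expression — blocked (Principle C).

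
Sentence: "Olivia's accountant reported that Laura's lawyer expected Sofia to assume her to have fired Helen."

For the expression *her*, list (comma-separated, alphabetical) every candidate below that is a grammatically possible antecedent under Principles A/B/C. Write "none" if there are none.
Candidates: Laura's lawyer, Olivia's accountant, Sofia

*her* is a pronoun; Principle B requires it to be free in its binding domain — the clause headed by 'assume'.
— Laura's lawyer: subject of the clause headed by 'expected'; c-commands the pronoun but lies outside its binding domain — allowed.
— Olivia's accountant: subject of the matrix clause; c-commands the pronoun but lies outside its binding domain — allowed.
— Sofia: subject of the clause headed by 'assume'; c-commands the pronoun within its binding domain — blocked (Principle B).

Laura's lawyer, Olivia's accountant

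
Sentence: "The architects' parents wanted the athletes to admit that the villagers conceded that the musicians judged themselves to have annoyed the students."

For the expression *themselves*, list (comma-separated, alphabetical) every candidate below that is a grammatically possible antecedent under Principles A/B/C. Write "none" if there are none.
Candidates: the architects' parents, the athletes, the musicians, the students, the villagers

the musicians

*themselves* is a reflexive; Principle A requires it to be bound within its binding domain — the clause headed by 'judged'.
— the architects' parents: subject of the matrix clause; c-commands the reflexive but lies outside its binding domain — cannot bind it (Principle A).
— the athletes: subject of the clause headed by 'admit'; c-commands the reflexive but lies outside its binding domain — cannot bind it (Principle A).
— the musicians: subject of the clause headed by 'judged'; c-commands the reflexive within its binding domain — allowed (Principle A).
— the students: object of the clause headed by 'annoyed'; does not c-command the reflexive — cannot bind it (Principle A).
— the villagers: subject of the clause headed by 'conceded'; c-commands the reflexive but lies outside its binding domain — cannot bind it (Principle A).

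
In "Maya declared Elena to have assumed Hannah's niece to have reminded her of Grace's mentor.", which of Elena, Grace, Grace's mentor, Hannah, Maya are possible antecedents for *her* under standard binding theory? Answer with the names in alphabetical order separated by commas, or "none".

*her* is a pronoun; Principle B requires it to be free in its binding domain — the clause headed by 'reminded'.
— Elena: subject of the clause headed by 'assumed'; c-commands the pronoun but lies outside its binding domain — allowed.
— Grace: possessor inside the second object DP of the clause headed by 'reminded'; is c-commanded by the pronoun; coreference would bind this R-expression — blocked (Principle C).
— Grace's mentor: second object of the clause headed by 'reminded'; is c-commanded by the pronoun; coreference would bind this R-expression — blocked (Principle C).
— Hannah: possessor inside the subject DP of the clause headed by 'reminded'; does not c-command the pronoun — Principle B does not apply; allowed.
— Maya: subject of the matrix clause; c-commands the pronoun but lies outside its binding domain — allowed.

Elena, Hannah, Maya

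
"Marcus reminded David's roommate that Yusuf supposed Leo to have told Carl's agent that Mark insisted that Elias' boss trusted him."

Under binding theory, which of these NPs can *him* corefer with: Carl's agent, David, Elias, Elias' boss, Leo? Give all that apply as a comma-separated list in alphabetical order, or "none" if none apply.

Carl's agent, David, Elias, Leo

*him* is a pronoun; Principle B requires it to be free in its binding domain — the clause headed by 'trusted'.
— Carl's agent: object of the clause headed by 'told'; c-commands the pronoun but lies outside its binding domain — allowed.
— David: possessor inside the object DP of the matrix clause; does not c-command the pronoun — Principle B does not apply; allowed.
— Elias: possessor inside the subject DP of the clause headed by 'trusted'; does not c-command the pronoun — Principle B does not apply; allowed.
— Elias' boss: subject of the clause headed by 'trusted'; c-commands the pronoun within its binding domain — blocked (Principle B).
— Leo: subject of the clause headed by 'told'; c-commands the pronoun but lies outside its binding domain — allowed.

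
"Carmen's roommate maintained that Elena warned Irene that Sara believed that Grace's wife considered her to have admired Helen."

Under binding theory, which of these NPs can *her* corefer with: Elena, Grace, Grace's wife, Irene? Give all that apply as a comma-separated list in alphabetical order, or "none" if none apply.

Elena, Grace, Irene

*her* is a pronoun; Principle B requires it to be free in its binding domain — the clause headed by 'considered'.
— Elena: subject of the clause headed by 'warned'; c-commands the pronoun but lies outside its binding domain — allowed.
— Grace: possessor inside the subject DP of the clause headed by 'considered'; does not c-command the pronoun — Principle B does not apply; allowed.
— Grace's wife: subject of the clause headed by 'considered'; c-commands the pronoun within its binding domain — blocked (Principle B).
— Irene: object of the clause headed by 'warned'; c-commands the pronoun but lies outside its binding domain — allowed.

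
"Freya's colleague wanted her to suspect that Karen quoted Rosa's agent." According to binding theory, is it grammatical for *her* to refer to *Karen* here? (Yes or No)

*Karen* is an R-expression; Principle C requires it to be free (not bound by any c-commanding expression).
— her: subject of the clause headed by 'suspect'; the pronoun c-commands the R-expression — coreference blocked (Principle C).

No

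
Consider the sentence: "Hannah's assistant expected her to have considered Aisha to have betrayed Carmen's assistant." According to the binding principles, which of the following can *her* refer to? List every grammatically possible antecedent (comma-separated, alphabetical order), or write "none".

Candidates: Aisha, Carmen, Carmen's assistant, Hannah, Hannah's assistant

Hannah

*her* is a pronoun; Principle B requires it to be free in its binding domain — the matrix clause.
— Aisha: subject of the clause headed by 'betrayed'; is c-commanded by the pronoun; coreference would bind this R-expression — blocked (Principle C).
— Carmen: possessor inside the object DP of the clause headed by 'betrayed'; is c-commanded by the pronoun; coreference would bind this R-expression — blocked (Principle C).
— Carmen's assistant: object of the clause headed by 'betrayed'; is c-commanded by the pronoun; coreference would bind this R-expression — blocked (Principle C).
— Hannah: possessor inside the subject DP of the matrix clause; does not c-command the pronoun — Principle B does not apply; allowed.
— Hannah's assistant: subject of the matrix clause; c-commands the pronoun within its binding domain — blocked (Principle B).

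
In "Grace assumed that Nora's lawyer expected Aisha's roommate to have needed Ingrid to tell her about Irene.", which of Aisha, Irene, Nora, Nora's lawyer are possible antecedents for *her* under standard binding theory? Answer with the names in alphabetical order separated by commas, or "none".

Aisha, Nora, Nora's lawyer

*her* is a pronoun; Principle B requires it to be free in its binding domain — the clause headed by 'tell'.
— Aisha: possessor inside the subject DP of the clause headed by 'needed'; does not c-command the pronoun — Principle B does not apply; allowed.
— Irene: second object of the clause headed by 'tell'; is c-commanded by the pronoun; coreference would bind this R-expression — blocked (Principle C).
— Nora: possessor inside the subject DP of the clause headed by 'expected'; does not c-command the pronoun — Principle B does not apply; allowed.
— Nora's lawyer: subject of the clause headed by 'expected'; c-commands the pronoun but lies outside its binding domain — allowed.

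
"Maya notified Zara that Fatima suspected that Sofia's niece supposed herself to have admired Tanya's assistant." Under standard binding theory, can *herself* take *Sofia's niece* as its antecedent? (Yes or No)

*herself* is a reflexive; Principle A requires it to be bound within its binding domain — the clause headed by 'supposed'.
— Sofia's niece: subject of the clause headed by 'supposed'; c-commands the reflexive within its binding domain — allowed (Principle A).

Yes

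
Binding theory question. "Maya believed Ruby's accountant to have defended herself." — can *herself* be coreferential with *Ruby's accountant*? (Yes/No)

*herself* is a reflexive; Principle A requires it to be bound within its binding domain — the clause headed by 'defended'.
— Ruby's accountant: subject of the clause headed by 'defended'; c-commands the reflexive within its binding domain — allowed (Principle A).

Yes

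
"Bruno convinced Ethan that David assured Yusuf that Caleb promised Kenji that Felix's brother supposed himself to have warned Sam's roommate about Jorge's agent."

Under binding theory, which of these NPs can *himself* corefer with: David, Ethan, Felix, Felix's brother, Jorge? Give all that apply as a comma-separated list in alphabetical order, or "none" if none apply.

Felix's brother

*himself* is a reflexive; Principle A requires it to be bound within its binding domain — the clause headed by 'supposed'.
— David: subject of the clause headed by 'assured'; c-commands the reflexive but lies outside its binding domain — cannot bind it (Principle A).
— Ethan: object of the matrix clause; c-commands the reflexive but lies outside its binding domain — cannot bind it (Principle A).
— Felix: possessor inside the subject DP of the clause headed by 'supposed'; does not c-command the reflexive — cannot bind it (Principle A).
— Felix's brother: subject of the clause headed by 'supposed'; c-commands the reflexive within its binding domain — allowed (Principle A).
— Jorge: possessor inside the second object DP of the clause headed by 'warned'; does not c-command the reflexive — cannot bind it (Principle A).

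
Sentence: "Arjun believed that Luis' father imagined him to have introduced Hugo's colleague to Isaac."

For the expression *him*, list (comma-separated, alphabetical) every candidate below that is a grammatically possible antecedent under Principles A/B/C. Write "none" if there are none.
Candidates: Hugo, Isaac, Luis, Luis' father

*him* is a pronoun; Principle B requires it to be free in its binding domain — the clause headed by 'imagined'.
— Hugo: possessor inside the object DP of the clause headed by 'introduced'; is c-commanded by the pronoun; coreference would bind this R-expression — blocked (Principle C).
— Isaac: second object of the clause headed by 'introduced'; is c-commanded by the pronoun; coreference would bind this R-expression — blocked (Principle C).
— Luis: possessor inside the subject DP of the clause headed by 'imagined'; does not c-command the pronoun — Principle B does not apply; allowed.
— Luis' father: subject of the clause headed by 'imagined'; c-commands the pronoun within its binding domain — blocked (Principle B).

Luis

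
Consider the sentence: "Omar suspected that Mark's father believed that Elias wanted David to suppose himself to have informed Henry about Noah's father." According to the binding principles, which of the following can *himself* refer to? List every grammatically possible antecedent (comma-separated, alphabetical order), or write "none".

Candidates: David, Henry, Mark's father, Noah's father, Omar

*himself* is a reflexive; Principle A requires it to be bound within its binding domain — the clause headed by 'suppose'.
— David: subject of the clause headed by 'suppose'; c-commands the reflexive within its binding domain — allowed (Principle A).
— Henry: object of the clause headed by 'informed'; does not c-command the reflexive — cannot bind it (Principle A).
— Mark's father: subject of the clause headed by 'believed'; c-commands the reflexive but lies outside its binding domain — cannot bind it (Principle A).
— Noah's father: second object of the clause headed by 'informed'; does not c-command the reflexive — cannot bind it (Principle A).
— Omar: subject of the matrix clause; c-commands the reflexive but lies outside its binding domain — cannot bind it (Principle A).

David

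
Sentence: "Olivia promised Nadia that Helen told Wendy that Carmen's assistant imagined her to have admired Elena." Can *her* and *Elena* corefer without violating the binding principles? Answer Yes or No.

*Elena* is an R-expression; Principle C requires it to be free (not bound by any c-commanding expression).
— her: subject of the clause headed by 'admired'; the pronoun c-commands the R-expression — coreference blocked (Principle C).

No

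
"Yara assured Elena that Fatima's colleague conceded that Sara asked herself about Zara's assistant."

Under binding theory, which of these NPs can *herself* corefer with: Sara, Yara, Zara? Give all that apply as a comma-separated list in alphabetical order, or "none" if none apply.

Sara

*herself* is a reflexive; Principle A requires it to be bound within its binding domain — the clause headed by 'asked'.
— Sara: subject of the clause headed by 'asked'; c-commands the reflexive within its binding domain — allowed (Principle A).
— Yara: subject of the matrix clause; c-commands the reflexive but lies outside its binding domain — cannot bind it (Principle A).
— Zara: possessor inside the second object DP of the clause headed by 'asked'; does not c-command the reflexive — cannot bind it (Principle A).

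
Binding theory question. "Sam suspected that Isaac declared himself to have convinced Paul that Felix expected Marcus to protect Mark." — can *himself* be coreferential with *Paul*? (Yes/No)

No

*himself* is a reflexive; Principle A requires it to be bound within its binding domain — the clause headed by 'declared'.
— Paul: object of the clause headed by 'convinced'; does not c-command the reflexive — cannot bind it (Principle A).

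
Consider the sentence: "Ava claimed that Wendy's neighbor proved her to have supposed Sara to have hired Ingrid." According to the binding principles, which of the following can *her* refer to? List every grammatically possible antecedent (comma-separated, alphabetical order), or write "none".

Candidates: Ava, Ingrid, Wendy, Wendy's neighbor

Ava, Wendy

*her* is a pronoun; Principle B requires it to be free in its binding domain — the clause headed by 'proved'.
— Ava: subject of the matrix clause; c-commands the pronoun but lies outside its binding domain — allowed.
— Ingrid: object of the clause headed by 'hired'; is c-commanded by the pronoun; coreference would bind this R-expression — blocked (Principle C).
— Wendy: possessor inside the subject DP of the clause headed by 'proved'; does not c-command the pronoun — Principle B does not apply; allowed.
— Wendy's neighbor: subject of the clause headed by 'proved'; c-commands the pronoun within its binding domain — blocked (Principle B).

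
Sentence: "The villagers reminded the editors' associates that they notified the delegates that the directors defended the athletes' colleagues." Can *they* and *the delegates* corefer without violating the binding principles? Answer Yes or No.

*the delegates* is an R-expression; Principle C requires it to be free (not bound by any c-commanding expression).
— they: subject of the clause headed by 'notified'; the pronoun c-commands the R-expression — coreference blocked (Principle C).

No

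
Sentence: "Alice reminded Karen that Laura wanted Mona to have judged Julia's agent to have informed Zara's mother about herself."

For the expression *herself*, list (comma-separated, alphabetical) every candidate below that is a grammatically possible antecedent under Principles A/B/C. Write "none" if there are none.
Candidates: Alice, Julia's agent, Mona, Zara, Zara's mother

Julia's agent, Zara's mother

*herself* is a reflexive; Principle A requires it to be bound within its binding domain — the clause headed by 'informed'.
— Alice: subject of the matrix clause; c-commands the reflexive but lies outside its binding domain — cannot bind it (Principle A).
— Julia's agent: subject of the clause headed by 'informed'; c-commands the reflexive within its binding domain — allowed (Principle A).
— Mona: subject of the clause headed by 'judged'; c-commands the reflexive but lies outside its binding domain — cannot bind it (Principle A).
— Zara: possessor inside the object DP of the clause headed by 'informed'; does not c-command the reflexive — cannot bind it (Principle A).
— Zara's mother: object of the clause headed by 'informed'; c-commands the reflexive within its binding domain — allowed (Principle A).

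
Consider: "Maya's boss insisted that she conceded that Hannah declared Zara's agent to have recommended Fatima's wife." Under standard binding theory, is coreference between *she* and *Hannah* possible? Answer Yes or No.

No

*Hannah* is an R-expression; Principle C requires it to be free (not bound by any c-commanding expression).
— she: subject of the clause headed by 'conceded'; the pronoun c-commands the R-expression — coreference blocked (Principle C).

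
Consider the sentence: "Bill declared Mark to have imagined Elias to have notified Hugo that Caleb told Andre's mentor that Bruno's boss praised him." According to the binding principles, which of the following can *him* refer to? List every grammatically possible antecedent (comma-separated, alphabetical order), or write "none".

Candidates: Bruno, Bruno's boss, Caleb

Bruno, Caleb

*him* is a pronoun; Principle B requires it to be free in its binding domain — the clause headed by 'praised'.
— Bruno: possessor inside the subject DP of the clause headed by 'praised'; does not c-command the pronoun — Principle B does not apply; allowed.
— Bruno's boss: subject of the clause headed by 'praised'; c-commands the pronoun within its binding domain — blocked (Principle B).
— Caleb: subject of the clause headed by 'told'; c-commands the pronoun but lies outside its binding domain — allowed.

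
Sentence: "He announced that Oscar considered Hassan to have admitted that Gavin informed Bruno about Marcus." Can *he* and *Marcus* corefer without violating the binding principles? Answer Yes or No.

No

*Marcus* is an R-expression; Principle C requires it to be free (not bound by any c-commanding expression).
— he: subject of the matrix clause; the pronoun c-commands the R-expression — coreference blocked (Principle C).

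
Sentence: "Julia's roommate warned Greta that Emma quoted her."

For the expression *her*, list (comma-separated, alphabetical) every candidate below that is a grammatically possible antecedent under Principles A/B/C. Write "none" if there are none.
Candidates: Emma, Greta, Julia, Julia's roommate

Greta, Julia, Julia's roommate

*her* is a pronoun; Principle B requires it to be free in its binding domain — the clause headed by 'quoted'.
— Emma: subject of the clause headed by 'quoted'; c-commands the pronoun within its binding domain — blocked (Principle B).
— Greta: object of the matrix clause; c-commands the pronoun but lies outside its binding domain — allowed.
— Julia: possessor inside the subject DP of the matrix clause; does not c-command the pronoun — Principle B does not apply; allowed.
— Julia's roommate: subject of the matrix clause; c-commands the pronoun but lies outside its binding domain — allowed.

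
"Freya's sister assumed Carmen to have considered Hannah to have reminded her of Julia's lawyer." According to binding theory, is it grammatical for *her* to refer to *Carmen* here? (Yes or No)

Yes

*Carmen* is an R-expression; Principle C requires it to be free (not bound by any c-commanding expression).
— her: object of the clause headed by 'reminded'; the pronoun does not c-command the R-expression — coreference allowed.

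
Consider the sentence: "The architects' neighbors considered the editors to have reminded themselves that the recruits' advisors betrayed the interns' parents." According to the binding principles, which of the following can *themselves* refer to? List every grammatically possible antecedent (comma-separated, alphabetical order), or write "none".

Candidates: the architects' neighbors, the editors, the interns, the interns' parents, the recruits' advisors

the editors

*themselves* is a reflexive; Principle A requires it to be bound within its binding domain — the clause headed by 'reminded'.
— the architects' neighbors: subject of the matrix clause; c-commands the reflexive but lies outside its binding domain — cannot bind it (Principle A).
— the editors: subject of the clause headed by 'reminded'; c-commands the reflexive within its binding domain — allowed (Principle A).
— the interns: possessor inside the object DP of the clause headed by 'betrayed'; does not c-command the reflexive — cannot bind it (Principle A).
— the interns' parents: object of the clause headed by 'betrayed'; does not c-command the reflexive — cannot bind it (Principle A).
— the recruits' advisors: subject of the clause headed by 'betrayed'; does not c-command the reflexive — cannot bind it (Principle A).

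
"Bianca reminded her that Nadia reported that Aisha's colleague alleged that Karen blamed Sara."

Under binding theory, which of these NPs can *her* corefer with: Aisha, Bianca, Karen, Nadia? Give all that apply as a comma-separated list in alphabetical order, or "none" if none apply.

*her* is a pronoun; Principle B requires it to be free in its binding domain — the matrix clause.
— Aisha: possessor inside the subject DP of the clause headed by 'alleged'; is c-commanded by the pronoun; coreference would bind this R-expression — blocked (Principle C).
— Bianca: subject of the matrix clause; c-commands the pronoun within its binding domain — blocked (Principle B).
— Karen: subject of the clause headed by 'blamed'; is c-commanded by the pronoun; coreference would bind this R-expression — blocked (Principle C).
— Nadia: subject of the clause headed by 'reported'; is c-commanded by the pronoun; coreference would bind this R-expression — blocked (Principle C).

none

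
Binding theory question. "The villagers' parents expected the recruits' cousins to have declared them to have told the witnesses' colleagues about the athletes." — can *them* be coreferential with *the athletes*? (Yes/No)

No

*them* is a pronoun; Principle B requires it to be free in its binding domain — the clause headed by 'declared'.
— the athletes: second object of the clause headed by 'told'; is c-commanded by the pronoun; coreference would bind this R-expression — blocked (Principle C).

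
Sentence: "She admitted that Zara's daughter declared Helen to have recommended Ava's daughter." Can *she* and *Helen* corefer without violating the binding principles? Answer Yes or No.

No

*Helen* is an R-expression; Principle C requires it to be free (not bound by any c-commanding expression).
— she: subject of the matrix clause; the pronoun c-commands the R-expression — coreference blocked (Principle C).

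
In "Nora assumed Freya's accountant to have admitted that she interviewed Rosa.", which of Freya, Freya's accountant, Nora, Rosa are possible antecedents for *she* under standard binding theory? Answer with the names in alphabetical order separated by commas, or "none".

*she* is a pronoun; Principle B requires it to be free in its binding domain — the clause headed by 'interviewed'.
— Freya: possessor inside the subject DP of the clause headed by 'admitted'; does not c-command the pronoun — Principle B does not apply; allowed.
— Freya's accountant: subject of the clause headed by 'admitted'; c-commands the pronoun but lies outside its binding domain — allowed.
— Nora: subject of the matrix clause; c-commands the pronoun but lies outside its binding domain — allowed.
— Rosa: object of the clause headed by 'interviewed'; is c-commanded by the pronoun; coreference would bind this R-expression — blocked (Principle C).

Freya, Freya's accountant, Nora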